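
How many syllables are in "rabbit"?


Word: "rabbit"
Syllable breakdown: rab · bit
Counting: 2 parts
= 2 syllables


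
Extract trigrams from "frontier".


Word: "frontier" (length 8)
Number of trigrams = 8 - 3 + 1 = 6
  Position 0: "fro"
  Position 1: "ron"
  Position 2: "ont"
  Position 3: "nti"
  Position 4: "tie"
  Position 5: "ier"
Trigrams = "fro", "ron", "ont", "nti", "tie", "ier"


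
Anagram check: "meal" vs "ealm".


Word 1: "meal" → sorted: aelm
Word 2: "ealm" → sorted: aelm
Same letters? aelm == aelm
Anagram = Yes


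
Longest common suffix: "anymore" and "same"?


Word 1: "anymore"
Word 2: "same"
Comparing from end:
  Pos -1: 'e' == 'e'
  Pos -2: 'r' != 'm' (stop)
LCS = "e" (length 1)


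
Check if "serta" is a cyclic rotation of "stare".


Word: "stare", Candidate: "serta"
Method: check if candidate is substring of word+word
"starestare" contains "serta"? No
Is rotation = No


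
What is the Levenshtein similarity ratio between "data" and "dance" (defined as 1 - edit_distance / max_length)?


Word 1: "data" (length 4)
Word 2: "dance" (length 5)
One optimal edit sequence:
  1. keep 'd'
  2. keep 'a'
  3. insert 'n'  (+1)
  4. substitute 't' -> 'c'  (+1)
  5. substitute 'a' -> 'e'  (+1)
Edit distance = 3
Max length = max(4, 5) = 5
Similarity = 1 - 3/5
= 0.4000


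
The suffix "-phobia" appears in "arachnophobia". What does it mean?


Suffix: -phobia
Example: arachnophobia (arachno- + -phobia)
Meaning = fear of


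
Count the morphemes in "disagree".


Word: "disagree"
Morphemes: dis- + agree
Each morpheme carries meaning
= 2 morphemes


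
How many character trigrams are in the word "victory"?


Word: "victory" (length 7)
Number of 3-grams = length - 3 + 1 = 7 - 3 + 1
= 5


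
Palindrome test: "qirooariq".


Word: "qirooariq"
Reversed: "qiraooriq"
Forward == Backward? qirooariq != qiraooriq
Palindrome = No


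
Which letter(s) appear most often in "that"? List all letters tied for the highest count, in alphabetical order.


Word: "that"
Letter counts:
  'a': 1
  'h': 1
  't': 2
Maximum count = 2
Most frequent = 't' (2 times each)


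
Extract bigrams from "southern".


Word: "southern" (length 8)
Number of bigrams = 8 - 2 + 1 = 7
  Position 0: "so"
  Position 1: "ou"
  Position 2: "ut"
  Position 3: "th"
  Position 4: "he"
  Position 5: "er"
  Position 6: "rn"
Bigrams = "so", "ou", "ut", "th", "he", "er", "rn"


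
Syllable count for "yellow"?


Word: "yellow"
Syllable breakdown: yel / low
Counting: 2 parts
= 2 syllables


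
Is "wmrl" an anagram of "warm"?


Word 1: "warm" → sorted: amrw
Word 2: "wmrl" → sorted: lmrw
Same letters? amrw != lmrw
Anagram = No


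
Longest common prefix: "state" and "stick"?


Word 1: "state"
Word 2: "stick"
Comparing from start:
  Pos 0: 's' == 's'
  Pos 1: 't' == 't'
  Pos 2: 'a' != 'i' (stop)
LCP = "st" (length 2)


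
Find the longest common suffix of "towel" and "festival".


Word 1: "towel"
Word 2: "festival"
Comparing from end:
  Pos -1: 'l' == 'l'
  Pos -2: 'e' != 'a' (stop)
LCS = "l" (length 1)


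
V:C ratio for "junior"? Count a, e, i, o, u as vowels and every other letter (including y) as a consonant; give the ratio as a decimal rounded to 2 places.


Word: "junior"
Vowels (a,e,i,o,u): 3
Consonants: 3
Ratio = 3/3
= 1.00


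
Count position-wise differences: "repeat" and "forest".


Comparing character by character (same length = 6):
  Pos 0: 'r' vs 'f' !=
  Pos 1: 'e' vs 'o' !=
  Pos 2: 'p' vs 'r' !=
  Pos 3: 'e' vs 'e' =
  Pos 4: 'a' vs 's' !=
  Pos 5: 't' vs 't' =
Hamming distance = 4


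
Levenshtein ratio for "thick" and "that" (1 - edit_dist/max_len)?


Word 1: "thick" (length 5)
Word 2: "that" (length 4)
One optimal edit sequence:
  1. keep 't'
  2. keep 'h'
  3. delete 'i'  (+1)
  4. substitute 'c' -> 'a'  (+1)
  5. substitute 'k' -> 't'  (+1)
Edit distance = 3
Max length = max(5, 4) = 5
Similarity = 1 - 3/5
= 0.4000


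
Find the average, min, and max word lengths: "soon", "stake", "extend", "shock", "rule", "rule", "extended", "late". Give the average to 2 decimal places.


Lengths: "soon"=4, "stake"=5, "extend"=6, "shock"=5, "rule"=4, "rule"=4, "extended"=8, "late"=4
Sum = 40, Count = 8
Average = 40/8 = 5.00
= avg=5.00, min=4, max=8


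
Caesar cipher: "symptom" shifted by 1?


Word: "symptom"
Shift: 1
Each letter → (letter + shift) mod 26:
  's' (18) + 1 = 19 → 't'
  'y' (24) + 1 = 25 → 'z'
  'm' (12) + 1 = 13 → 'n'
  'p' (15) + 1 = 16 → 'q'
  't' (19) + 1 = 20 → 'u'
  'o' (14) + 1 = 15 → 'p'
  'm' (12) + 1 = 13 → 'n'
Result = "tznqupn"


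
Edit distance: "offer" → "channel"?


Word 1: "offer" (length 5)
Word 2: "channel" (length 7)
One optimal edit sequence (insert/delete/substitute each cost 1):
  1. insert 'c'  (+1)
  2. insert 'h'  (+1)
  3. substitute 'o' -> 'a'  (+1)
  4. substitute 'f' -> 'n'  (+1)
  5. substitute 'f' -> 'n'  (+1)
  6. keep 'e'
  7. substitute 'r' -> 'l'  (+1)
Total edit operations: 6
Edit distance = 6


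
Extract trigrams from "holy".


Word: "holy" (length 4)
Number of trigrams = 4 - 3 + 1 = 2
  Position 0: "hol"
  Position 1: "oly"
Trigrams = "hol", "oly"


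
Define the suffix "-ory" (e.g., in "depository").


Suffix: -ory
As in: depository -> deposit + -ory
Meaning = relating to / place for


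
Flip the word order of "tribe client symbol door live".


Original: "tribe client symbol door live"
Words (1..n): tribe | client | symbol | door | live
Reversed (n..1): live | door | symbol | client | tribe
Result = "live door symbol client tribe"


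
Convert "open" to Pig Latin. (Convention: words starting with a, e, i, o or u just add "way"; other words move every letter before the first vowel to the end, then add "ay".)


Word: "open"
Starts with vowel → add 'way'
Pig Latin = "openway"


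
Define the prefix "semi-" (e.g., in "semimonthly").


Prefix: semi-
Example: semimonthly (semi- + monthly)
Meaning = half


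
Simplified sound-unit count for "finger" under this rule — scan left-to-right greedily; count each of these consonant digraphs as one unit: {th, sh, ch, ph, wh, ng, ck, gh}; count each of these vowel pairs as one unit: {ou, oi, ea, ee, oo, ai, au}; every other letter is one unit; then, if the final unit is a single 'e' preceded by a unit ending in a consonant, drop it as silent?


Word: "finger" (6 letters)
Left-to-right scan:
  (1) 'f' (letter)
  (2) 'i' (letter)
  (3) 'ng' (digraph)
  (4) 'e' (letter)
  (5) 'r' (letter)
Units from scan: 5
Sound units = 5 units


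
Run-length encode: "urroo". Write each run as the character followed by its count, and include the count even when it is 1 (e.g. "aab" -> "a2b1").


String: "urroo"
Scanning for consecutive runs:
  'u' x 1
  'r' x 2
  'o' x 2
RLE = "u1r2o2"


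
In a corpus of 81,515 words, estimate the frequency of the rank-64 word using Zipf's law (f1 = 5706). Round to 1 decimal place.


Zipf's law: f(r) = f(1) / r
f(1) = 5706
f(64) = 5706 / 64
= 89.2 occurrences


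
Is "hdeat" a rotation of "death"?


Word: "death", Candidate: "hdeat"
Method: check if candidate is substring of word+word
"deathdeath" contains "hdeat"? Yes
Is rotation = Yes


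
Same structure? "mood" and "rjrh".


Pattern of "mood": [0, 1, 1, 2]
Pattern of "rjrh": [0, 1, 0, 2]
Patterns do not match
Same pattern = No


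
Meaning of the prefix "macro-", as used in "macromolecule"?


Prefix: macro-
As in: macromolecule -> macro- + molecule
Meaning = large


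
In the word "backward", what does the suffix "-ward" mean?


Suffix: -ward
Example: backward (back + -ward)
Meaning = in the direction of


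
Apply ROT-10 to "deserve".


Word: "deserve"
Shift: 10
Each letter → (letter + shift) mod 26:
  'd' (3) + 10 = 13 → 'n'
  'e' (4) + 10 = 14 → 'o'
  's' (18) + 10 = 2 → 'c'
  'e' (4) + 10 = 14 → 'o'
  'r' (17) + 10 = 1 → 'b'
  'v' (21) + 10 = 5 → 'f'
  'e' (4) + 10 = 14 → 'o'
Result = "nocobfo"


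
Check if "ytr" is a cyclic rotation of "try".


Word: "try", Candidate: "ytr"
Method: check if candidate is substring of word+word
"trytry" contains "ytr"? Yes
Is rotation = Yes


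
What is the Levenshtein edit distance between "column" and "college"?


Word 1: "column" (length 6)
Word 2: "college" (length 7)
One optimal edit sequence (insert/delete/substitute each cost 1):
  1. keep 'c'
  2. keep 'o'
  3. insert 'l'  (+1)
  4. keep 'l'
  5. substitute 'u' -> 'e'  (+1)
  6. substitute 'm' -> 'g'  (+1)
  7. substitute 'n' -> 'e'  (+1)
Total edit operations: 4
Edit distance = 4


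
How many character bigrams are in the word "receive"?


Word: "receive" (length 7)
Number of 2-grams = length - 2 + 1 = 7 - 2 + 1
= 6


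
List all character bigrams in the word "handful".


Word: "handful" (length 7)
Number of bigrams = 7 - 2 + 1 = 6
  Position 0: "ha"
  Position 1: "an"
  Position 2: "nd"
  Position 3: "df"
  Position 4: "fu"
  Position 5: "ul"
Bigrams = "ha", "an", "nd", "df", "fu", "ul"


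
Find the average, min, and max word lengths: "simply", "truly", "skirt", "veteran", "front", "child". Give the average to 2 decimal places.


Lengths: "simply"=6, "truly"=5, "skirt"=5, "veteran"=7, "front"=5, "child"=5
Sum = 33, Count = 6
Average = 33/6 = 5.50
= avg=5.50, min=5, max=7


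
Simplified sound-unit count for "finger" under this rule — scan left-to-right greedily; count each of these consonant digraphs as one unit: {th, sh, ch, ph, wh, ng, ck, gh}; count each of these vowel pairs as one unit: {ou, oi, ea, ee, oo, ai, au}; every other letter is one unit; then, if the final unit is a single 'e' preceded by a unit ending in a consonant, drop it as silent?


Word: "finger" (6 letters)
Left-to-right scan:
  [1] 'f' (letter)
  [2] 'i' (letter)
  [3] 'ng' (digraph)
  [4] 'e' (letter)
  [5] 'r' (letter)
Units from scan: 5
Sound units = 5 units


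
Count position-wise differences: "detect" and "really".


Comparing character by character (same length = 6):
  Pos 0: 'd' vs 'r' !=
  Pos 1: 'e' vs 'e' =
  Pos 2: 't' vs 'a' !=
  Pos 3: 'e' vs 'l' !=
  Pos 4: 'c' vs 'l' !=
  Pos 5: 't' vs 'y' !=
Hamming distance = 5


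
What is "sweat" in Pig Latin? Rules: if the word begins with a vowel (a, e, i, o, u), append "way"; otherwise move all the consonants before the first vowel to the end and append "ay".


Word: "sweat"
Starts with consonant(s) → move to end, add 'ay'
Consonant cluster: "sw"
Pig Latin = "eatsway"


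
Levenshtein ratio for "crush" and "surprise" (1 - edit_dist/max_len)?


Word 1: "crush" (length 5)
Word 2: "surprise" (length 8)
One optimal edit sequence:
  1. insert 's'  (+1)
  2. insert 'u'  (+1)
  3. insert 'r'  (+1)
  4. substitute 'c' -> 'p'  (+1)
  5. keep 'r'
  6. substitute 'u' -> 'i'  (+1)
  7. keep 's'
  8. substitute 'h' -> 'e'  (+1)
Edit distance = 6
Max length = max(5, 8) = 8
Similarity = 1 - 6/8
= 0.2500


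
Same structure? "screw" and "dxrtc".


Pattern of "screw": [0, 1, 2, 3, 4]
Pattern of "dxrtc": [0, 1, 2, 3, 4]
Patterns match
Same pattern = Yes


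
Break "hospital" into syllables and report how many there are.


Word: "hospital"
Syllable breakdown: hos | pi | tal
Counting: 3 parts
= 3 syllables


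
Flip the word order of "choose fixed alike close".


Original: "choose fixed alike close"
Words (1..n): choose | fixed | alike | close
Reversed (n..1): close | alike | fixed | choose
Result = "close alike fixed choose"


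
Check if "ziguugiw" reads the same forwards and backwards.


Word: "ziguugiw"
Reversed: "wiguugiz"
Forward == Backward? ziguugiw != wiguugiz
Palindrome = No


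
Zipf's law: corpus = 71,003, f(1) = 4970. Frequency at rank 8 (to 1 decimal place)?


Zipf's law: f(r) = f(1) / r
f(1) = 4970
f(8) = 4970 / 8
= 621.3 occurrences


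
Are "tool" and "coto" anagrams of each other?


Word 1: "tool" → sorted: loot
Word 2: "coto" → sorted: coot
Same letters? loot != coot
Anagram = No


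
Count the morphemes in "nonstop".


Word: "nonstop"
Morphemes: non- / stop
Each morpheme carries meaning
= 2 morphemes


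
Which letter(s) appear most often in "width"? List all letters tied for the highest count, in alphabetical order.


Word: "width"
Letter counts:
  'd': 1
  'h': 1
  'i': 1
  't': 1
  'w': 1
Maximum count = 1
Most frequent = 'd', 'h', 'i', 't', 'w' (1 time each)


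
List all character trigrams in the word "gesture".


Word: "gesture" (length 7)
Number of trigrams = 7 - 3 + 1 = 5
  Position 0: "ges"
  Position 1: "est"
  Position 2: "stu"
  Position 3: "tur"
  Position 4: "ure"
Trigrams = "ges", "est", "stu", "tur", "ure"


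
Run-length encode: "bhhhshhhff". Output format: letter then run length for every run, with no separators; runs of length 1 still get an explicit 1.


String: "bhhhshhhff"
Scanning for consecutive runs:
  'b' x 1
  'h' x 3
  's' x 1
  'h' x 3
  'f' x 2
RLE = "b1h3s1h3f2"


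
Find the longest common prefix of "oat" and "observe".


Word 1: "oat"
Word 2: "observe"
Comparing from start:
  Pos 0: 'o' == 'o'
  Pos 1: 'a' != 'b' (stop)
LCP = "o" (length 1)


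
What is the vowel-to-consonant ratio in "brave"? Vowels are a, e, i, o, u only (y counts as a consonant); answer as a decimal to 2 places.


Word: "brave"
Vowels (a,e,i,o,u): 2
Consonants: 3
Ratio = 2/3
= 0.67


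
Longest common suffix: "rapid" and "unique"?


Word 1: "rapid"
Word 2: "unique"
Comparing from end:
  Pos -1: 'd' != 'e' (stop)
LCS = "" (length 0)


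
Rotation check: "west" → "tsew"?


Word: "west", Candidate: "tsew"
Method: check if candidate is substring of word+word
"westwest" contains "tsew"? No
Is rotation = No


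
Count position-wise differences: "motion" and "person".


Comparing character by character (same length = 6):
  Pos 0: 'm' vs 'p' !=
  Pos 1: 'o' vs 'e' !=
  Pos 2: 't' vs 'r' !=
  Pos 3: 'i' vs 's' !=
  Pos 4: 'o' vs 'o' =
  Pos 5: 'n' vs 'n' =
Hamming distance = 4


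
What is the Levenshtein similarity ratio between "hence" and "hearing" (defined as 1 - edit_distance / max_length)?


Word 1: "hence" (length 5)
Word 2: "hearing" (length 7)
One optimal edit sequence:
  1. keep 'h'
  2. keep 'e'
  3. insert 'a'  (+1)
  4. insert 'r'  (+1)
  5. substitute 'n' -> 'i'  (+1)
  6. substitute 'c' -> 'n'  (+1)
  7. substitute 'e' -> 'g'  (+1)
Edit distance = 5
Max length = max(5, 7) = 7
Similarity = 1 - 5/7
= 0.2857


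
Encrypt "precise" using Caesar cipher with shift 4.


Word: "precise"
Shift: 4
Each letter → (letter + shift) mod 26:
  'p' (15) + 4 = 19 → 't'
  'r' (17) + 4 = 21 → 'v'
  'e' (4) + 4 = 8 → 'i'
  'c' (2) + 4 = 6 → 'g'
  'i' (8) + 4 = 12 → 'm'
  's' (18) + 4 = 22 → 'w'
  'e' (4) + 4 = 8 → 'i'
Result = "tvigmwi"


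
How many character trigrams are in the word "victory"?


Word: "victory" (length 7)
Number of 3-grams = length - 3 + 1 = 7 - 3 + 1
= 5


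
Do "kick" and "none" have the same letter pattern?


Pattern of "kick": [0, 1, 2, 0]
Pattern of "none": [0, 1, 0, 2]
Patterns do not match
Same pattern = No


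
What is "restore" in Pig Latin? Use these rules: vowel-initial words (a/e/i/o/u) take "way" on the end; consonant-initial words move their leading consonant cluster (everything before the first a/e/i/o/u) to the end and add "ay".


Word: "restore"
Starts with consonant(s) → move to end, add 'ay'
Consonant cluster: "r"
Pig Latin = "estoreray"


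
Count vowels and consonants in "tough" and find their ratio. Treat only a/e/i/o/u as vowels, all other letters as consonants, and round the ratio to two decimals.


Word: "tough"
Vowels (a,e,i,o,u): 2
Consonants: 3
Ratio = 2/3
= 0.67


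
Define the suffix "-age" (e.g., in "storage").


Suffix: -age
Example: storage = store + -age, with a spelling change
Meaning = result / collection


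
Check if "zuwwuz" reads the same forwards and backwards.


Word: "zuwwuz"
Reversed: "zuwwuz"
Forward == Backward? zuwwuz == zuwwuz
Palindrome = Yes


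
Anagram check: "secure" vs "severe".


Word 1: "secure" → sorted: ceersu
Word 2: "severe" → sorted: eeersv
Same letters? ceersu != eeersv
Anagram = No


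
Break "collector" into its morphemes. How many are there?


Word: "collector"
Morphemes: collect + -or
Each morpheme carries meaning
= 2 morphemes


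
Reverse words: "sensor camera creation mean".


Original: "sensor camera creation mean"
Words (1..n): sensor | camera | creation | mean
Reversed (n..1): mean | creation | camera | sensor
Result = "mean creation camera sensor"


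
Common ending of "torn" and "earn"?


Word 1: "torn"
Word 2: "earn"
Comparing from end:
  Pos -1: 'n' == 'n'
  Pos -2: 'r' == 'r'
  Pos -3: 'o' != 'a' (stop)
LCS = "rn" (length 2)


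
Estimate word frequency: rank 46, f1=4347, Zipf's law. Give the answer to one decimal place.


Zipf's law: f(r) = f(1) / r
f(1) = 4347
f(46) = 4347 / 46
= 94.5 occurrences


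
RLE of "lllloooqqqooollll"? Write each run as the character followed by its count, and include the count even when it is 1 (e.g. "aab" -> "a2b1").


String: "lllloooqqqooollll"
Scanning for consecutive runs:
  'l' x 4
  'o' x 3
  'q' x 3
  'o' x 3
  'l' x 4
RLE = "l4o3q3o3l4"


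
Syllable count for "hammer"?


Word: "hammer"
Syllable breakdown: ham | mer
Counting: 2 parts
= 2 syllables


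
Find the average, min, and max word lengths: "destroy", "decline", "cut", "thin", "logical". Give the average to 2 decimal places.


Lengths: "destroy"=7, "decline"=7, "cut"=3, "thin"=4, "logical"=7
Sum = 28, Count = 5
Average = 28/5 = 5.60
= avg=5.60, min=3, max=7


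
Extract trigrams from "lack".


Word: "lack" (length 4)
Number of trigrams = 4 - 3 + 1 = 2
  Position 0: "lac"
  Position 1: "ack"
Trigrams = "lac", "ack"


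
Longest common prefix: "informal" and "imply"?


Word 1: "informal"
Word 2: "imply"
Comparing from start:
  Pos 0: 'i' == 'i'
  Pos 1: 'n' != 'm' (stop)
LCP = "i" (length 1)


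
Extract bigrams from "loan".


Word: "loan" (length 4)
Number of bigrams = 4 - 2 + 1 = 3
  Position 0: "lo"
  Position 1: "oa"
  Position 2: "an"
Bigrams = "lo", "oa", "an"


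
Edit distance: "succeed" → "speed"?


Word 1: "succeed" (length 7)
Word 2: "speed" (length 5)
One optimal edit sequence (insert/delete/substitute each cost 1):
  1. keep 's'
  2. delete 'u'  (+1)
  3. delete 'c'  (+1)
  4. substitute 'c' -> 'p'  (+1)
  5. keep 'e'
  6. keep 'e'
  7. keep 'd'
Total edit operations: 3
Edit distance = 3


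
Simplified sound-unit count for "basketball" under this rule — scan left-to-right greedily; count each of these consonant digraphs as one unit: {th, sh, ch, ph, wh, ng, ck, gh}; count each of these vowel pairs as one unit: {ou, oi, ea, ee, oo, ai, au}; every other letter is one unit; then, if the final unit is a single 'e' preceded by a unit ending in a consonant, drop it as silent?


Word: "basketball" (10 letters)
Left-to-right scan:
  1. 'b' (letter)
  2. 'a' (letter)
  3. 's' (letter)
  4. 'k' (letter)
  5. 'e' (letter)
  6. 't' (letter)
  7. 'b' (letter)
  8. 'a' (letter)
  9. 'l' (letter)
  10. 'l' (letter)
Units from scan: 10
Sound units = 10 units


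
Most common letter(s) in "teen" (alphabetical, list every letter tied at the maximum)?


Word: "teen"
Letter counts:
  'e': 2
  'n': 1
  't': 1
Maximum count = 2
Most frequent = 'e' (2 times each)


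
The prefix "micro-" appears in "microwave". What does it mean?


Prefix: micro-
As in: microwave -> micro- + wave
Meaning = small


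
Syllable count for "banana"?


Word: "banana"
Syllable breakdown: ba | na | na
Counting: 3 parts
= 3 syllables


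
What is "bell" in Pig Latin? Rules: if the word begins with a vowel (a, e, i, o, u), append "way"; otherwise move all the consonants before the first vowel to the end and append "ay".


Word: "bell"
Starts with consonant(s) → move to end, add 'ay'
Consonant cluster: "b"
Pig Latin = "ellbay"


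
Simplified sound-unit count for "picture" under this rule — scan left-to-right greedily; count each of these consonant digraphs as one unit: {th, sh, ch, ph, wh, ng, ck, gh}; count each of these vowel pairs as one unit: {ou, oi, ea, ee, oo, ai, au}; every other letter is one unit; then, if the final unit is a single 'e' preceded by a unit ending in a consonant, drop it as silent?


Word: "picture" (7 letters)
Left-to-right scan:
  1. 'p' (letter)
  2. 'i' (letter)
  3. 'c' (letter)
  4. 't' (letter)
  5. 'u' (letter)
  6. 'r' (letter)
  7. 'e' (letter)
Units from scan: 7
Final unit is 'e' after a consonant -> drop as silent (-1)
Sound units = 6 units


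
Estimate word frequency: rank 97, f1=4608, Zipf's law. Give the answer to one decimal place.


Zipf's law: f(r) = f(1) / r
f(1) = 4608
f(97) = 4608 / 97
= 47.5 occurrences


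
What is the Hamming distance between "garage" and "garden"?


Comparing character by character (same length = 6):
  Pos 0: 'g' vs 'g' =
  Pos 1: 'a' vs 'a' =
  Pos 2: 'r' vs 'r' =
  Pos 3: 'a' vs 'd' !=
  Pos 4: 'g' vs 'e' !=
  Pos 5: 'e' vs 'n' !=
Hamming distance = 3


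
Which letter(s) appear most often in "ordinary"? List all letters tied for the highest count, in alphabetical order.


Word: "ordinary"
Letter counts:
  'a': 1
  'd': 1
  'i': 1
  'n': 1
  'o': 1
  'r': 2
  'y': 1
Maximum count = 2
Most frequent = 'r' (2 times each)


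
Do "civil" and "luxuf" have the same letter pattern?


Pattern of "civil": [0, 1, 2, 1, 3]
Pattern of "luxuf": [0, 1, 2, 1, 3]
Patterns match
Same pattern = Yes


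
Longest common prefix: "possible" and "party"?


Word 1: "possible"
Word 2: "party"
Comparing from start:
  Pos 0: 'p' == 'p'
  Pos 1: 'o' != 'a' (stop)
LCP = "p" (length 1)


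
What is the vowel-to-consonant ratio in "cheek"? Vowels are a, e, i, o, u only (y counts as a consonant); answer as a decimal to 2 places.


Word: "cheek"
Vowels (a,e,i,o,u): 2
Consonants: 3
Ratio = 2/3
= 0.67


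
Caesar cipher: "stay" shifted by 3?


Word: "stay"
Shift: 3
Each letter → (letter + shift) mod 26:
  's' (18) + 3 = 21 → 'v'
  't' (19) + 3 = 22 → 'w'
  'a' (0) + 3 = 3 → 'd'
  'y' (24) + 3 = 1 → 'b'
Result = "vwdb"


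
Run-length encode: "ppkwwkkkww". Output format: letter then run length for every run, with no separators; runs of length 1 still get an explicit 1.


String: "ppkwwkkkww"
Scanning for consecutive runs:
  'p' x 2
  'k' x 1
  'w' x 2
  'k' x 3
  'w' x 2
RLE = "p2k1w2k3w2"


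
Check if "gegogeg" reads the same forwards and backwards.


Word: "gegogeg"
Reversed: "gegogeg"
Forward == Backward? gegogeg == gegogeg
Palindrome = Yes


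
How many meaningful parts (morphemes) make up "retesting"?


Word: "retesting"
Morphemes: re- | test | -ing
Each morpheme carries meaning
= 3 morphemes


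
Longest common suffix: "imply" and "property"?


Word 1: "imply"
Word 2: "property"
Comparing from end:
  Pos -1: 'y' == 'y'
  Pos -2: 'l' != 't' (stop)
LCS = "y" (length 1)


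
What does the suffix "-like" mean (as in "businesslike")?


Suffix: -like
Example: businesslike (business + -like)
Meaning = resembling


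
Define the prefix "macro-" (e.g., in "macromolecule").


Prefix: macro-
Example: macromolecule = macro- + molecule
Meaning = large


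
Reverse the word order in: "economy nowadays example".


Original: "economy nowadays example"
Words (1..n): economy | nowadays | example
Reversed (n..1): example | nowadays | economy
Result = "example nowadays economy"


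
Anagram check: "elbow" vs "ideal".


Word 1: "elbow" → sorted: below
Word 2: "ideal" → sorted: adeil
Same letters? below != adeil
Anagram = No


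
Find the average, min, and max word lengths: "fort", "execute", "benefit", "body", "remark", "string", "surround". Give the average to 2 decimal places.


Lengths: "fort"=4, "execute"=7, "benefit"=7, "body"=4, "remark"=6, "string"=6, "surround"=8
Sum = 42, Count = 7
Average = 42/7 = 6.00
= avg=6.00, min=4, max=8


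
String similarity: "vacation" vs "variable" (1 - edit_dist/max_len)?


Word 1: "vacation" (length 8)
Word 2: "variable" (length 8)
One optimal edit sequence:
  1. keep 'v'
  2. keep 'a'
  3. substitute 'c' -> 'r'  (+1)
  4. substitute 'a' -> 'i'  (+1)
  5. substitute 't' -> 'a'  (+1)
  6. substitute 'i' -> 'b'  (+1)
  7. substitute 'o' -> 'l'  (+1)
  8. substitute 'n' -> 'e'  (+1)
Edit distance = 6
Max length = max(8, 8) = 8
Similarity = 1 - 6/8
= 0.2500


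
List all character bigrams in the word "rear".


Word: "rear" (length 4)
Number of bigrams = 4 - 2 + 1 = 3
  Position 0: "re"
  Position 1: "ea"
  Position 2: "ar"
Bigrams = "re", "ea", "ar"


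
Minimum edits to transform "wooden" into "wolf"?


Word 1: "wooden" (length 6)
Word 2: "wolf" (length 4)
One optimal edit sequence (insert/delete/substitute each cost 1):
  1. keep 'w'
  2. delete 'o'  (+1)
  3. keep 'o'
  4. delete 'd'  (+1)
  5. substitute 'e' -> 'l'  (+1)
  6. substitute 'n' -> 'f'  (+1)
Total edit operations: 4
Edit distance = 4


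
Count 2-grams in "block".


Word: "block" (length 5)
Number of 2-grams = length - 2 + 1 = 5 - 2 + 1
= 4


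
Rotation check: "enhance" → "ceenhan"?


Word: "enhance", Candidate: "ceenhan"
Method: check if candidate is substring of word+word
"enhanceenhance" contains "ceenhan"? Yes
Is rotation = Yes


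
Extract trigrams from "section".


Word: "section" (length 7)
Number of trigrams = 7 - 3 + 1 = 5
  Position 0: "sec"
  Position 1: "ect"
  Position 2: "cti"
  Position 3: "tio"
  Position 4: "ion"
Trigrams = "sec", "ect", "cti", "tio", "ion"


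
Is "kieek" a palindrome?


Word: "kieek"
Reversed: "keeik"
Forward == Backward? kieek != keeik
Palindrome = No


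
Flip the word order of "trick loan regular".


Original: "trick loan regular"
Words (1..n): trick | loan | regular
Reversed (n..1): regular | loan | trick
Result = "regular loan trick"


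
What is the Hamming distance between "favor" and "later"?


Comparing character by character (same length = 5):
  Pos 0: 'f' vs 'l' !=
  Pos 1: 'a' vs 'a' =
  Pos 2: 'v' vs 't' !=
  Pos 3: 'o' vs 'e' !=
  Pos 4: 'r' vs 'r' =
Hamming distance = 3


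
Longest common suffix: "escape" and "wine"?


Word 1: "escape"
Word 2: "wine"
Comparing from end:
  Pos -1: 'e' == 'e'
  Pos -2: 'p' != 'n' (stop)
LCS = "e" (length 1)


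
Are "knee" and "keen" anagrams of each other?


Word 1: "knee" → sorted: eekn
Word 2: "keen" → sorted: eekn
Same letters? eekn == eekn
Anagram = Yes


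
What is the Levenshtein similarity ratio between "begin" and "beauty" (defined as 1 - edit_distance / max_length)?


Word 1: "begin" (length 5)
Word 2: "beauty" (length 6)
One optimal edit sequence:
  1. keep 'b'
  2. keep 'e'
  3. insert 'a'  (+1)
  4. substitute 'g' -> 'u'  (+1)
  5. substitute 'i' -> 't'  (+1)
  6. substitute 'n' -> 'y'  (+1)
Edit distance = 4
Max length = max(5, 6) = 6
Similarity = 1 - 4/6
= 0.3333


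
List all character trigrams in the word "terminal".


Word: "terminal" (length 8)
Number of trigrams = 8 - 3 + 1 = 6
  Position 0: "ter"
  Position 1: "erm"
  Position 2: "rmi"
  Position 3: "min"
  Position 4: "ina"
  Position 5: "nal"
Trigrams = "ter", "erm", "rmi", "min", "ina", "nal"


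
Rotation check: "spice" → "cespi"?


Word: "spice", Candidate: "cespi"
Method: check if candidate is substring of word+word
"spicespice" contains "cespi"? Yes
Is rotation = Yes


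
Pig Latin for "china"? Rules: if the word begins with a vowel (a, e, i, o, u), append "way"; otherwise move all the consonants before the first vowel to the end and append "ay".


Word: "china"
Starts with consonant(s) → move to end, add 'ay'
Consonant cluster: "ch"
Pig Latin = "inachay"


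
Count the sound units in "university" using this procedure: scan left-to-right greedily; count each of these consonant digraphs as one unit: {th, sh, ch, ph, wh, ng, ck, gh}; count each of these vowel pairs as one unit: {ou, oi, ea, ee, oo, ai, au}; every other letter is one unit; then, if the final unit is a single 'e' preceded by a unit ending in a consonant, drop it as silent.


Word: "university" (10 letters)
Left-to-right scan:
  [1] 'u' (letter)
  [2] 'n' (letter)
  [3] 'i' (letter)
  [4] 'v' (letter)
  [5] 'e' (letter)
  [6] 'r' (letter)
  [7] 's' (letter)
  [8] 'i' (letter)
  [9] 't' (letter)
  [10] 'y' (letter)
Units from scan: 10
Sound units = 10 units


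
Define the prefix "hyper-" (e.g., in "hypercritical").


Prefix: hyper-
As in: hypercritical -> hyper- + critical
Meaning = over / excessive


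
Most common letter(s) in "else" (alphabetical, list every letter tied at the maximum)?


Word: "else"
Letter counts:
  'e': 2
  'l': 1
  's': 1
Maximum count = 2
Most frequent = 'e' (2 times each)


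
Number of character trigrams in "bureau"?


Word: "bureau" (length 6)
Number of 3-grams = length - 3 + 1 = 6 - 3 + 1
= 4


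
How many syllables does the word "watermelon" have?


Word: "watermelon"
Syllable breakdown: wa | ter | mel | on
Counting: 4 parts
= 4 syllables


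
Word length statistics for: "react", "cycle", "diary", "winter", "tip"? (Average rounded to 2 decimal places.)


Lengths: "react"=5, "cycle"=5, "diary"=5, "winter"=6, "tip"=3
Sum = 24, Count = 5
Average = 24/5 = 4.80
= avg=4.80, min=3, max=6


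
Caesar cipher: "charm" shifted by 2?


Word: "charm"
Shift: 2
Each letter → (letter + shift) mod 26:
  'c' (2) + 2 = 4 → 'e'
  'h' (7) + 2 = 9 → 'j'
  'a' (0) + 2 = 2 → 'c'
  'r' (17) + 2 = 19 → 't'
  'm' (12) + 2 = 14 → 'o'
Result = "ejcto"


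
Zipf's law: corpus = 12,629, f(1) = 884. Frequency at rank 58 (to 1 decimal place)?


Zipf's law: f(r) = f(1) / r
f(1) = 884
f(58) = 884 / 58
= 15.2 occurrences


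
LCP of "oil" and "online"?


Word 1: "oil"
Word 2: "online"
Comparing from start:
  Pos 0: 'o' == 'o'
  Pos 1: 'i' != 'n' (stop)
LCP = "o" (length 1)


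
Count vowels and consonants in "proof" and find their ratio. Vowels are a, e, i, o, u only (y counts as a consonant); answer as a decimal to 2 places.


Word: "proof"
Vowels (a,e,i,o,u): 2
Consonants: 3
Ratio = 2/3
= 0.67


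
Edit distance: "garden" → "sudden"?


Word 1: "garden" (length 6)
Word 2: "sudden" (length 6)
One optimal edit sequence (insert/delete/substitute each cost 1):
  1. substitute 'g' -> 's'  (+1)
  2. substitute 'a' -> 'u'  (+1)
  3. substitute 'r' -> 'd'  (+1)
  4. keep 'd'
  5. keep 'e'
  6. keep 'n'
Total edit operations: 3
Edit distance = 3


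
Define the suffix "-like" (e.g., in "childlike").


Suffix: -like
Example: childlike = child + -like
Meaning = resembling


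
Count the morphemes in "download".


Word: "download"
Morphemes: down- | load
Each morpheme carries meaning
= 2 morphemes


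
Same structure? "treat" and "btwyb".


Pattern of "treat": [0, 1, 2, 3, 0]
Pattern of "btwyb": [0, 1, 2, 3, 0]
Patterns match
Same pattern = Yes


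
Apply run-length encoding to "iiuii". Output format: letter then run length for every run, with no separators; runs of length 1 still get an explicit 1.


String: "iiuii"
Scanning for consecutive runs:
  'i' x 2
  'u' x 1
  'i' x 2
RLE = "i2u1i2"


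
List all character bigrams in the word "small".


Word: "small" (length 5)
Number of bigrams = 5 - 2 + 1 = 4
  Position 0: "sm"
  Position 1: "ma"
  Position 2: "al"
  Position 3: "ll"
Bigrams = "sm", "ma", "al", "ll"


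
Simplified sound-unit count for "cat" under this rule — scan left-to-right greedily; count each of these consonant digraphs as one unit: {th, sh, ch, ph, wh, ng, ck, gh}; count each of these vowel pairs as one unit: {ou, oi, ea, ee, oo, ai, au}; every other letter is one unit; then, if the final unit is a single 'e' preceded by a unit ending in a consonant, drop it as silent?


Word: "cat" (3 letters)
Left-to-right scan:
  1. 'c' (letter)
  2. 'a' (letter)
  3. 't' (letter)
Units from scan: 3
Sound units = 3 units


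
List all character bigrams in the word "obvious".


Word: "obvious" (length 7)
Number of bigrams = 7 - 2 + 1 = 6
  Position 0: "ob"
  Position 1: "bv"
  Position 2: "vi"
  Position 3: "io"
  Position 4: "ou"
  Position 5: "us"
Bigrams = "ob", "bv", "vi", "io", "ou", "us"


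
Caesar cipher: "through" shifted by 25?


Word: "through"
Shift: 25
Each letter → (letter + shift) mod 26:
  't' (19) + 25 = 18 → 's'
  'h' (7) + 25 = 6 → 'g'
  'r' (17) + 25 = 16 → 'q'
  'o' (14) + 25 = 13 → 'n'
  'u' (20) + 25 = 19 → 't'
  'g' (6) + 25 = 5 → 'f'
  'h' (7) + 25 = 6 → 'g'
Result = "sgqntfg"


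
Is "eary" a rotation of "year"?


Word: "year", Candidate: "eary"
Method: check if candidate is substring of word+word
"yearyear" contains "eary"? Yes
Is rotation = Yes


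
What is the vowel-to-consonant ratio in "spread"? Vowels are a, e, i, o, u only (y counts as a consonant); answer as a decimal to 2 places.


Word: "spread"
Vowels (a,e,i,o,u): 2
Consonants: 4
Ratio = 2/4
= 0.50


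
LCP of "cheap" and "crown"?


Word 1: "cheap"
Word 2: "crown"
Comparing from start:
  Pos 0: 'c' == 'c'
  Pos 1: 'h' != 'r' (stop)
LCP = "c" (length 1)


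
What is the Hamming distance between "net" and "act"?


Comparing character by character (same length = 3):
  Pos 0: 'n' vs 'a' !=
  Pos 1: 'e' vs 'c' !=
  Pos 2: 't' vs 't' =
Hamming distance = 2


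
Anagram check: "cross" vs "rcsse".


Word 1: "cross" → sorted: corss
Word 2: "rcsse" → sorted: cerss
Same letters? corss != cerss
Anagram = No


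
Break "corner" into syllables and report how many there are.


Word: "corner"
Syllable breakdown: cor | ner
Counting: 2 parts
= 2 syllables


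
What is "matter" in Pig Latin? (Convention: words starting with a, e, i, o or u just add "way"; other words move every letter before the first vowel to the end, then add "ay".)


Word: "matter"
Starts with consonant(s) → move to end, add 'ay'
Consonant cluster: "m"
Pig Latin = "attermay"


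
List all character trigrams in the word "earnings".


Word: "earnings" (length 8)
Number of trigrams = 8 - 3 + 1 = 6
  Position 0: "ear"
  Position 1: "arn"
  Position 2: "rni"
  Position 3: "nin"
  Position 4: "ing"
  Position 5: "ngs"
Trigrams = "ear", "arn", "rni", "nin", "ing", "ngs"


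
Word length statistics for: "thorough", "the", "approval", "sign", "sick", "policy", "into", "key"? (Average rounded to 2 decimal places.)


Lengths: "thorough"=8, "the"=3, "approval"=8, "sign"=4, "sick"=4, "policy"=6, "into"=4, "key"=3
Sum = 40, Count = 8
Average = 40/8 = 5.00
= avg=5.00, min=3, max=8


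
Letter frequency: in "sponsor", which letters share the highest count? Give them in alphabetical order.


Word: "sponsor"
Letter counts:
  'n': 1
  'o': 2
  'p': 1
  'r': 1
  's': 2
Maximum count = 2
Most frequent = 'o', 's' (2 times each)


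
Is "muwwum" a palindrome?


Word: "muwwum"
Reversed: "muwwum"
Forward == Backward? muwwum == muwwum
Palindrome = Yes


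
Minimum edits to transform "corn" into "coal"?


Word 1: "corn" (length 4)
Word 2: "coal" (length 4)
One optimal edit sequence (insert/delete/substitute each cost 1):
  1. keep 'c'
  2. keep 'o'
  3. substitute 'r' -> 'a'  (+1)
  4. substitute 'n' -> 'l'  (+1)
Total edit operations: 2
Edit distance = 2


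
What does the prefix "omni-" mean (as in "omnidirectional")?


Prefix: omni-
Example: omnidirectional = omni- + directional
Meaning = all


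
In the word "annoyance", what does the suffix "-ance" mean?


Suffix: -ance
Example: annoyance (annoy + -ance)
Meaning = state of


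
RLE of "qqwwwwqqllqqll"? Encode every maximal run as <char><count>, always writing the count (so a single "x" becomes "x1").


String: "qqwwwwqqllqqll"
Scanning for consecutive runs:
  'q' x 2
  'w' x 4
  'q' x 2
  'l' x 2
  'q' x 2
  'l' x 2
RLE = "q2w4q2l2q2l2"


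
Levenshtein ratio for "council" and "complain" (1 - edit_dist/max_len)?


Word 1: "council" (length 7)
Word 2: "complain" (length 8)
One optimal edit sequence:
  1. keep 'c'
  2. keep 'o'
  3. insert 'm'  (+1)
  4. substitute 'u' -> 'p'  (+1)
  5. substitute 'n' -> 'l'  (+1)
  6. substitute 'c' -> 'a'  (+1)
  7. keep 'i'
  8. substitute 'l' -> 'n'  (+1)
Edit distance = 5
Max length = max(7, 8) = 8
Similarity = 1 - 5/8
= 0.3750


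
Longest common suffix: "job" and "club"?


Word 1: "job"
Word 2: "club"
Comparing from end:
  Pos -1: 'b' == 'b'
  Pos -2: 'o' != 'u' (stop)
LCS = "b" (length 1)


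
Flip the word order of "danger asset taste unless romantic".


Original: "danger asset taste unless romantic"
Words (1..n): danger | asset | taste | unless | romantic
Reversed (n..1): romantic | unless | taste | asset | danger
Result = "romantic unless taste asset danger"


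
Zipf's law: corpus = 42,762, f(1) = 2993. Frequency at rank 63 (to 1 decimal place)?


Zipf's law: f(r) = f(1) / r
f(1) = 2993
f(63) = 2993 / 63
= 47.5 occurrences


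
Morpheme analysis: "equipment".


Word: "equipment"
Morphemes: equip / -ment
Each morpheme carries meaning
= 2 morphemes


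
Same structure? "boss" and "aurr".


Pattern of "boss": [0, 1, 2, 2]
Pattern of "aurr": [0, 1, 2, 2]
Patterns match
Same pattern = Yes


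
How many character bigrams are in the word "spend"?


Word: "spend" (length 5)
Number of 2-grams = length - 2 + 1 = 5 - 2 + 1
= 4


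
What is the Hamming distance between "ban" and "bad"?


Comparing character by character (same length = 3):
  Pos 0: 'b' vs 'b' =
  Pos 1: 'a' vs 'a' =
  Pos 2: 'n' vs 'd' !=
Hamming distance = 1


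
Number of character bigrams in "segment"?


Word: "segment" (length 7)
Number of 2-grams = length - 2 + 1 = 7 - 2 + 1
= 6


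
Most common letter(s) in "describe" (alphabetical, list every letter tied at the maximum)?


Word: "describe"
Letter counts:
  'b': 1
  'c': 1
  'd': 1
  'e': 2
  'i': 1
  'r': 1
  's': 1
Maximum count = 2
Most frequent = 'e' (2 times each)


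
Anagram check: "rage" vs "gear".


Word 1: "rage" → sorted: aegr
Word 2: "gear" → sorted: aegr
Same letters? aegr == aegr
Anagram = Yes


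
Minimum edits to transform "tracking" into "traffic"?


Word 1: "tracking" (length 8)
Word 2: "traffic" (length 7)
One optimal edit sequence (insert/delete/substitute each cost 1):
  1. keep 't'
  2. keep 'r'
  3. keep 'a'
  4. substitute 'c' -> 'f'  (+1)
  5. substitute 'k' -> 'f'  (+1)
  6. keep 'i'
  7. delete 'n'  (+1)
  8. substitute 'g' -> 'c'  (+1)
Total edit operations: 4
Edit distance = 4


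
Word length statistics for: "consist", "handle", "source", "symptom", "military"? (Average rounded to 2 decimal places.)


Lengths: "consist"=7, "handle"=6, "source"=6, "symptom"=7, "military"=8
Sum = 34, Count = 5
Average = 34/5 = 6.80
= avg=6.80, min=6, max=8


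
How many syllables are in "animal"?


Word: "animal"
Syllable breakdown: an · i · mal
Counting: 3 parts
= 3 syllables


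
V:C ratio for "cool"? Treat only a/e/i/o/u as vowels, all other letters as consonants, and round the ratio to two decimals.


Word: "cool"
Vowels (a,e,i,o,u): 2
Consonants: 2
Ratio = 2/2
= 1.00


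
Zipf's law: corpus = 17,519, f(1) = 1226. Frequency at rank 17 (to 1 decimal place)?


Zipf's law: f(r) = f(1) / r
f(1) = 1226
f(17) = 1226 / 17
= 72.1 occurrences


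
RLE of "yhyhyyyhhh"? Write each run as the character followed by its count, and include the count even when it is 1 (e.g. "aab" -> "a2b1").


String: "yhyhyyyhhh"
Scanning for consecutive runs:
  'y' x 1
  'h' x 1
  'y' x 1
  'h' x 1
  'y' x 3
  'h' x 3
RLE = "y1h1y1h1y3h3"


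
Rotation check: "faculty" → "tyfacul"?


Word: "faculty", Candidate: "tyfacul"
Method: check if candidate is substring of word+word
"facultyfaculty" contains "tyfacul"? Yes
Is rotation = Yes


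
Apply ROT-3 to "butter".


Word: "butter"
Shift: 3
Each letter → (letter + shift) mod 26:
  'b' (1) + 3 = 4 → 'e'
  'u' (20) + 3 = 23 → 'x'
  't' (19) + 3 = 22 → 'w'
  't' (19) + 3 = 22 → 'w'
  'e' (4) + 3 = 7 → 'h'
  'r' (17) + 3 = 20 → 'u'
Result = "exwwhu"
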